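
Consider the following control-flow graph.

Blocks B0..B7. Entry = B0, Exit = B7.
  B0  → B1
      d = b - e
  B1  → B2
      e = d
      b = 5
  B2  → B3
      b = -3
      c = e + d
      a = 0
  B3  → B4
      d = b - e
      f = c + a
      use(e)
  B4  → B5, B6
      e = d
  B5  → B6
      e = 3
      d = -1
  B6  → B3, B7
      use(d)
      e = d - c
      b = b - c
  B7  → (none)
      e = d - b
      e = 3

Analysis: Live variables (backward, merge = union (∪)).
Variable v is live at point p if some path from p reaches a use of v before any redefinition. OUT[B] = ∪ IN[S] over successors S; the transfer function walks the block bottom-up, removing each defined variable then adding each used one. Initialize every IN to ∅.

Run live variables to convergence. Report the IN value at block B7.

Answer: {b, d}

Trace:
Per-block solution:
  B0: | IN={b, e} | OUT={d}
  B1: | IN={d} | OUT={d, e}
  B2: | IN={d, e} | OUT={a, b, c, e}
  B3: | IN={a, b, c, e} | OUT={a, b, c, d}
  B4: | IN={a, b, c, d} | OUT={a, b, c, d}
  B5: | IN={a, b, c} | OUT={a, b, c, d}
  B6: | IN={a, b, c, d} | OUT={a, b, c, d, e}
  B7: | IN={b, d} | OUT={}

B7 is the boundary node: OUT[B7] = {}
Applying B7's transfer function to that OUT value gives IN[B7] (row B7 above).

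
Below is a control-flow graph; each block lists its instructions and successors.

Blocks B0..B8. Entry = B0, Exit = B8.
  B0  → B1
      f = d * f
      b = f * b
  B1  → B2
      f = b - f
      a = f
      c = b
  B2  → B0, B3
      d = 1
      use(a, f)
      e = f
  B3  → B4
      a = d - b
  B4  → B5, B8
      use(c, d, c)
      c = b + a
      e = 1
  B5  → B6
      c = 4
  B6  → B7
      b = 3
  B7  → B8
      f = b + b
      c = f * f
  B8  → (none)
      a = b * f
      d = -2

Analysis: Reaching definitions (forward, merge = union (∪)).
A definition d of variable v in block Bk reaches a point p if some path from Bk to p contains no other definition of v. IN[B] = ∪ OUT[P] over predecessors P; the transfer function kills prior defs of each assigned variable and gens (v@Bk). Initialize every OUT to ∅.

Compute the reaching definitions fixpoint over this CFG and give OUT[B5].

Per-block solution:
  B0:   IN={a@B1, b@B0, c@B1, d@B2, e@B2, f@B1}   OUT={a@B1, b@B0, c@B1, d@B2, e@B2, f@B0}
  B1:   IN={a@B1, b@B0, c@B1, d@B2, e@B2, f@B0}   OUT={a@B1, b@B0, c@B1, d@B2, e@B2, f@B1}
  B2:   IN={a@B1, b@B0, c@B1, d@B2, e@B2, f@B1}   OUT={a@B1, b@B0, c@B1, d@B2, e@B2, f@B1}
  B3:   IN={a@B1, b@B0, c@B1, d@B2, e@B2, f@B1}   OUT={a@B3, b@B0, c@B1, d@B2, e@B2, f@B1}
  B4:   IN={a@B3, b@B0, c@B1, d@B2, e@B2, f@B1}   OUT={a@B3, b@B0, c@B4, d@B2, e@B4, f@B1}
  B5:   IN={a@B3, b@B0, c@B4, d@B2, e@B4, f@B1}   OUT={a@B3, b@B0, c@B5, d@B2, e@B4, f@B1}
  B6:   IN={a@B3, b@B0, c@B5, d@B2, e@B4, f@B1}   OUT={a@B3, b@B6, c@B5, d@B2, e@B4, f@B1}
  B7:   IN={a@B3, b@B6, c@B5, d@B2, e@B4, f@B1}   OUT={a@B3, b@B6, c@B7, d@B2, e@B4, f@B7}
  B8:   IN={a@B3, b@B0, b@B6, c@B4, c@B7, d@B2, e@B4, f@B1, f@B7}   OUT={a@B8, b@B0, b@B6, c@B4, c@B7, d@B8, e@B4, f@B1, f@B7}

Merge at B5: IN[B5] = OUT[B4] = {a@B3, b@B0, c@B4, d@B2, e@B4, f@B1}
Applying B5's transfer function to that IN value gives OUT[B5] (row B5 above).

Answer: {a@B3, b@B0, c@B5, d@B2, e@B4, f@B1}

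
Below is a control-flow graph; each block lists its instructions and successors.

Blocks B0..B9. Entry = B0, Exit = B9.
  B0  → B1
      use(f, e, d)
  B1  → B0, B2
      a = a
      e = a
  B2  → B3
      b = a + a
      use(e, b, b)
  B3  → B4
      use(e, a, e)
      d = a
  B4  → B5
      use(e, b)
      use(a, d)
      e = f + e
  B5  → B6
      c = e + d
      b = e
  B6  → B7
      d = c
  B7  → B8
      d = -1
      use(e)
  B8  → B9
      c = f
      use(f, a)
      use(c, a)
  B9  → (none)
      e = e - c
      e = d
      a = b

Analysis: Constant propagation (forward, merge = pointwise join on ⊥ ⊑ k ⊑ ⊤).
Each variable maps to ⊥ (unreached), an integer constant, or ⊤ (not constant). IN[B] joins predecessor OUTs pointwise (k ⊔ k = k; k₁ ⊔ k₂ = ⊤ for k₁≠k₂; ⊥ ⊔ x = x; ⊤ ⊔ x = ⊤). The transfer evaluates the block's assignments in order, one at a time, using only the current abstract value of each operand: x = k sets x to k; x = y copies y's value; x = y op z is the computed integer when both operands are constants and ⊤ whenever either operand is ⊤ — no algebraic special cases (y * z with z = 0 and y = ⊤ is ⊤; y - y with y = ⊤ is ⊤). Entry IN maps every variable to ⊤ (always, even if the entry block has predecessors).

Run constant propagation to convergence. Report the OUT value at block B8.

Per-block solution:
  B0: | IN=(all ⊤) | OUT=(all ⊤)
  B1: | IN=(all ⊤) | OUT=(all ⊤)
  B2: | IN=(all ⊤) | OUT=(all ⊤)
  B3: | IN=(all ⊤) | OUT=(all ⊤)
  B4: | IN=(all ⊤) | OUT=(all ⊤)
  B5: | IN=(all ⊤) | OUT=(all ⊤)
  B6: | IN=(all ⊤) | OUT=(all ⊤)
  B7: | IN=(all ⊤) | OUT={d:-1; rest ⊤}
  B8: | IN={d:-1; rest ⊤} | OUT={d:-1; rest ⊤}
  B9: | IN={d:-1; rest ⊤} | OUT={d:-1, e:-1; rest ⊤}

Merge at B8: IN[B8] = OUT[B7] = {a: ⊤, b: ⊤, c: ⊤, d: -1, e: ⊤, f: ⊤}
Applying B8's transfer function to that IN value gives OUT[B8] (row B8 above).

Answer: {a: ⊤, b: ⊤, c: ⊤, d: -1, e: ⊤, f: ⊤}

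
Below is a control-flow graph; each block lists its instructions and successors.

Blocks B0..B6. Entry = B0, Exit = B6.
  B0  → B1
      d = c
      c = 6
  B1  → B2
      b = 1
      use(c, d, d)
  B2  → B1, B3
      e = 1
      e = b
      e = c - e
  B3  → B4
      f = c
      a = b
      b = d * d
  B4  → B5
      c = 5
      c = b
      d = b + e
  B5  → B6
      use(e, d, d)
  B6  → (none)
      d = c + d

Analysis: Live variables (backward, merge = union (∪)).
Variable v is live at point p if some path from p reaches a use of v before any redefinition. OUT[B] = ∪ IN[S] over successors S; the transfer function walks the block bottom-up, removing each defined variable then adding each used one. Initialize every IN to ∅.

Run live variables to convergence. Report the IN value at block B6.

Converged values:
  B0: | IN={c} | OUT={c, d}
  B1: | IN={c, d} | OUT={b, c, d}
  B2: | IN={b, c, d} | OUT={b, c, d, e}
  B3: | IN={b, c, d, e} | OUT={b, e}
  B4: | IN={b, e} | OUT={c, d, e}
  B5: | IN={c, d, e} | OUT={c, d}
  B6: | IN={c, d} | OUT={}

B6 is the boundary node: OUT[B6] = {}
Applying B6's transfer function to that OUT value gives IN[B6] (row B6 above).

Answer: {c, d}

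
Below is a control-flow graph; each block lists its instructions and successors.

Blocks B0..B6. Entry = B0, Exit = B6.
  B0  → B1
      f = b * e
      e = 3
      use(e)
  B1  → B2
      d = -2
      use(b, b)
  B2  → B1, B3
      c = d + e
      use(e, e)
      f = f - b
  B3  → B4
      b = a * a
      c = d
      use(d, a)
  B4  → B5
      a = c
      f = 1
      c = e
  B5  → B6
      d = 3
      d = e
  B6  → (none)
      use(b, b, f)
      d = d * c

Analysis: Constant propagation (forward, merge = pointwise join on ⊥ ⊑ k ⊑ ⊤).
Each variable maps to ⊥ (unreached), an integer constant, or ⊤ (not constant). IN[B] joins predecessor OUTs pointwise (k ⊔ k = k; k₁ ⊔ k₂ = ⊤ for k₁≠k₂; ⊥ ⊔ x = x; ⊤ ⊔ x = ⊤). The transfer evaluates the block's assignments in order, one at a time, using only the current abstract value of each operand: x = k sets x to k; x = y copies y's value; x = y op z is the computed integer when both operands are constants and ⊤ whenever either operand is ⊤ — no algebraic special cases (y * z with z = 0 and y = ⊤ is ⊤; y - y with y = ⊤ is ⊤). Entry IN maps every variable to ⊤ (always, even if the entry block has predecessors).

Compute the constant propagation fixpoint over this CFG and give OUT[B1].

Answer: {a: ⊤, b: ⊤, c: ⊤, d: -2, e: 3, f: ⊤}

Trace:
Fixpoint table:
  B0:  IN=(all ⊤)  OUT={e:3; rest ⊤}
  B1:  IN={e:3; rest ⊤}  OUT={d:-2, e:3; rest ⊤}
  B2:  IN={d:-2, e:3; rest ⊤}  OUT={c:1, d:-2, e:3; rest ⊤}
  B3:  IN={c:1, d:-2, e:3; rest ⊤}  OUT={c:-2, d:-2, e:3; rest ⊤}
  B4:  IN={c:-2, d:-2, e:3; rest ⊤}  OUT={a:-2, c:3, d:-2, e:3, f:1; rest ⊤}
  B5:  IN={a:-2, c:3, d:-2, e:3, f:1; rest ⊤}  OUT={a:-2, c:3, d:3, e:3, f:1; rest ⊤}
  B6:  IN={a:-2, c:3, d:3, e:3, f:1; rest ⊤}  OUT={a:-2, c:3, d:9, e:3, f:1; rest ⊤}

Merge at B1: IN[B1] = OUT[B0] ⊔ OUT[B2] = {a: ⊤, b: ⊤, c: ⊤, d: ⊤, e: 3, f: ⊤}
Applying B1's transfer function to that IN value gives OUT[B1] (row B1 above).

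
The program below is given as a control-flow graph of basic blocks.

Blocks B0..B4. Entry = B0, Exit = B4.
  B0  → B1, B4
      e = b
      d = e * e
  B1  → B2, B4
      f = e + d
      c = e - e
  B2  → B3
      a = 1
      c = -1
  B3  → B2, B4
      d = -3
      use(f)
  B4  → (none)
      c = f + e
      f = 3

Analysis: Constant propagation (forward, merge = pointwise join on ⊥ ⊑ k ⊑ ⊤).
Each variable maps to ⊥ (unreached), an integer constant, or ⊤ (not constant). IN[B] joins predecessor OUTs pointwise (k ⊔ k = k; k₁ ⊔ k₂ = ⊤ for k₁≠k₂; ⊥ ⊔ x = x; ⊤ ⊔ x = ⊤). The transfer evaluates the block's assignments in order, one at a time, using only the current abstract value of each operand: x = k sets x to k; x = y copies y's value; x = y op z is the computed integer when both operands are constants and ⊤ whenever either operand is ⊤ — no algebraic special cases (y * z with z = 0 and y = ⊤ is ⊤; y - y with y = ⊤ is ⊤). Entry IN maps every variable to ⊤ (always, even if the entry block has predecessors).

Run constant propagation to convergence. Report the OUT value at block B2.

Fixpoint table:
  B0: | IN=(all ⊤) | OUT=(all ⊤)
  B1: | IN=(all ⊤) | OUT=(all ⊤)
  B2: | IN=(all ⊤) | OUT={a:1, c:-1; rest ⊤}
  B3: | IN={a:1, c:-1; rest ⊤} | OUT={a:1, c:-1, d:-3; rest ⊤}
  B4: | IN=(all ⊤) | OUT={f:3; rest ⊤}

Merge at B2: IN[B2] = OUT[B1] ⊔ OUT[B3] = {a: ⊤, b: ⊤, c: ⊤, d: ⊤, e: ⊤, f: ⊤}
Applying B2's transfer function to that IN value gives OUT[B2] (row B2 above).

Answer: {a: 1, b: ⊤, c: -1, d: ⊤, e: ⊤, f: ⊤}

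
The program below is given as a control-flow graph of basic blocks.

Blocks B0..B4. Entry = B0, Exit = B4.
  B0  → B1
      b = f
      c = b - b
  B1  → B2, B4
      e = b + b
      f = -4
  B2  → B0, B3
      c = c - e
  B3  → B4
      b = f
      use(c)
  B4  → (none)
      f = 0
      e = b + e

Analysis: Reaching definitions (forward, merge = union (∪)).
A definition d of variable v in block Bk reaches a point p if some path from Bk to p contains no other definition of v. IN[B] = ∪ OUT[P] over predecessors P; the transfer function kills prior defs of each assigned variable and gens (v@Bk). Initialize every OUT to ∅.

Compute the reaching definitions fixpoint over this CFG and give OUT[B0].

Answer: {b@B0, c@B0, e@B1, f@B1}

Trace:
Per-block solution:
  B0: | IN={b@B0, c@B2, e@B1, f@B1} | OUT={b@B0, c@B0, e@B1, f@B1}
  B1: | IN={b@B0, c@B0, e@B1, f@B1} | OUT={b@B0, c@B0, e@B1, f@B1}
  B2: | IN={b@B0, c@B0, e@B1, f@B1} | OUT={b@B0, c@B2, e@B1, f@B1}
  B3: | IN={b@B0, c@B2, e@B1, f@B1} | OUT={b@B3, c@B2, e@B1, f@B1}
  B4: | IN={b@B0, b@B3, c@B0, c@B2, e@B1, f@B1} | OUT={b@B0, b@B3, c@B0, c@B2, e@B4, f@B4}

Merge at B0 (entry node, so the boundary value {} is joined with the incoming edge(s)): IN[B0] = {} ⊔ OUT[B2] = {b@B0, c@B2, e@B1, f@B1}
Applying B0's transfer function to that IN value gives OUT[B0] (row B0 above).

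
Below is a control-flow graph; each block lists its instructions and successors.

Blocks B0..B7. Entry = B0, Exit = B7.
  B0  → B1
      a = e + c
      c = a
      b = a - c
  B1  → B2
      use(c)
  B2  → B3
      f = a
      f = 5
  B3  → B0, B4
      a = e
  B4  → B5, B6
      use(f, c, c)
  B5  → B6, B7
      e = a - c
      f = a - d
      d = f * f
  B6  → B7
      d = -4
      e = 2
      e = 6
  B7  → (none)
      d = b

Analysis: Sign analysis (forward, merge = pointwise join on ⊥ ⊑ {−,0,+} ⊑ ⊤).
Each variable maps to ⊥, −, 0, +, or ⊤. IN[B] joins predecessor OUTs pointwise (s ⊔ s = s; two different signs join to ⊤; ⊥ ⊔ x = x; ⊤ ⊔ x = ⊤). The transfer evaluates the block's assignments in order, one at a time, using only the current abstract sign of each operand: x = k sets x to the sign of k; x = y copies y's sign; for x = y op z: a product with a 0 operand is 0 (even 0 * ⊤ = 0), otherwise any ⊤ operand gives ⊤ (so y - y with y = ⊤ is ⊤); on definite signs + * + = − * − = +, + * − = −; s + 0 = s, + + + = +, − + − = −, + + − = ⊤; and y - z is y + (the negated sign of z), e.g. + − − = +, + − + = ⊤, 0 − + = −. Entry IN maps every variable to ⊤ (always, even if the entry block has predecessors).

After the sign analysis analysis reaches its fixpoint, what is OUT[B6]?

Answer: {a: ⊤, b: ⊤, c: ⊤, d: -, e: +, f: ⊤}

Trace:
Fixpoint table:
  B0:  IN=(all ⊤)  OUT=(all ⊤)
  B1:  IN=(all ⊤)  OUT=(all ⊤)
  B2:  IN=(all ⊤)  OUT={f:+; rest ⊤}
  B3:  IN={f:+; rest ⊤}  OUT={f:+; rest ⊤}
  B4:  IN={f:+; rest ⊤}  OUT={f:+; rest ⊤}
  B5:  IN={f:+; rest ⊤}  OUT=(all ⊤)
  B6:  IN=(all ⊤)  OUT={d:-, e:+; rest ⊤}
  B7:  IN=(all ⊤)  OUT=(all ⊤)

Merge at B6: IN[B6] = OUT[B4] ⊔ OUT[B5] = {a: ⊤, b: ⊤, c: ⊤, d: ⊤, e: ⊤, f: ⊤}
Applying B6's transfer function to that IN value gives OUT[B6] (row B6 above).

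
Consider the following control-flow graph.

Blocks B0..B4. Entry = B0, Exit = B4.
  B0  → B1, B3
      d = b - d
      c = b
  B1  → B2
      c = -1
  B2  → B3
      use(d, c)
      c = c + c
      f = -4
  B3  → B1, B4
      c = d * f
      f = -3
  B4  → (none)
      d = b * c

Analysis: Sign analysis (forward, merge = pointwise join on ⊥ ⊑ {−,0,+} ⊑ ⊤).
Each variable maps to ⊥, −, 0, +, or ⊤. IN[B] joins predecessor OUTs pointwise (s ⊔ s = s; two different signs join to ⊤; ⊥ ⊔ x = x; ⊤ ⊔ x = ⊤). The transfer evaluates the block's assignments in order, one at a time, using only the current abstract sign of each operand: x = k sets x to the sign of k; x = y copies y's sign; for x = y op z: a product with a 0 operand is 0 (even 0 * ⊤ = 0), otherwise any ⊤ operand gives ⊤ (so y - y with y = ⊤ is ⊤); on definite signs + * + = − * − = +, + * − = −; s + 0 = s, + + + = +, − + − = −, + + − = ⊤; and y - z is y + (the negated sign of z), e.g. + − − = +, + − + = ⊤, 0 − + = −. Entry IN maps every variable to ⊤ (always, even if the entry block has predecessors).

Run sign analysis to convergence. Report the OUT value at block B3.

Answer: {a: ⊤, b: ⊤, c: ⊤, d: ⊤, e: ⊤, f: -}

Working:
Fixpoint table:
  B0:  IN=(all ⊤)  OUT=(all ⊤)
  B1:  IN=(all ⊤)  OUT={c:-; rest ⊤}
  B2:  IN={c:-; rest ⊤}  OUT={c:-, f:-; rest ⊤}
  B3:  IN=(all ⊤)  OUT={f:-; rest ⊤}
  B4:  IN={f:-; rest ⊤}  OUT={f:-; rest ⊤}

Merge at B3: IN[B3] = OUT[B0] ⊔ OUT[B2] = {a: ⊤, b: ⊤, c: ⊤, d: ⊤, e: ⊤, f: ⊤}
Applying B3's transfer function to that IN value gives OUT[B3] (row B3 above).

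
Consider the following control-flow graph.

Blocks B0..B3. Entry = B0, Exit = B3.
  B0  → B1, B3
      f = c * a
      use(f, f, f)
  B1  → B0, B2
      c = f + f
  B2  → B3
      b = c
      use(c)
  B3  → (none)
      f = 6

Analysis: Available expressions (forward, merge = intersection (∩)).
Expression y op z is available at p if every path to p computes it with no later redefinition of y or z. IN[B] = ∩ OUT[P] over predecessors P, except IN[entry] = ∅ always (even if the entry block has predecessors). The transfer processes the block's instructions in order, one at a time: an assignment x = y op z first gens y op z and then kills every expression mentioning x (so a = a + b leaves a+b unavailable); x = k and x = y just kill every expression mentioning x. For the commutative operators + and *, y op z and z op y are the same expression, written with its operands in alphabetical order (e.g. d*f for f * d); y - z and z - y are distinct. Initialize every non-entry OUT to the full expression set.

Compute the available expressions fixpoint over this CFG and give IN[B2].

Converged values:
  B0: | IN={} | OUT={a*c}
  B1: | IN={a*c} | OUT={f+f}
  B2: | IN={f+f} | OUT={f+f}
  B3: | IN={} | OUT={}

Merge at B2: IN[B2] = OUT[B1] = {f+f}

Answer: {f+f}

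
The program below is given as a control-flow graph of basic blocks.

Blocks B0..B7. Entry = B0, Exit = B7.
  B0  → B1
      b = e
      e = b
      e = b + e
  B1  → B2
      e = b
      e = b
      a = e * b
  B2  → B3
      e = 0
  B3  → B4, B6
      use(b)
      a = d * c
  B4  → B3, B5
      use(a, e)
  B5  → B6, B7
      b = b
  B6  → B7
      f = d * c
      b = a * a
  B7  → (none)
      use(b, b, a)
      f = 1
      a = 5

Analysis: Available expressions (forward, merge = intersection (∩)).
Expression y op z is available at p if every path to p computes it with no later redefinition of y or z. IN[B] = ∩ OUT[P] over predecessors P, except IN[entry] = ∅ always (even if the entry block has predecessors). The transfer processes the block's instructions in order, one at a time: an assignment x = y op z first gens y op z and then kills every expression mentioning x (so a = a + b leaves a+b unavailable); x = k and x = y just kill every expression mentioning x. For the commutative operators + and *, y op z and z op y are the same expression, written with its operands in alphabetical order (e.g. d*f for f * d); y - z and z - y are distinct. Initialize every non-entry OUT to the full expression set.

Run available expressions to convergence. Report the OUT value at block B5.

Converged values:
  B0:  IN={}  OUT={}
  B1:  IN={}  OUT={b*e}
  B2:  IN={b*e}  OUT={}
  B3:  IN={}  OUT={c*d}
  B4:  IN={c*d}  OUT={c*d}
  B5:  IN={c*d}  OUT={c*d}
  B6:  IN={c*d}  OUT={a*a, c*d}
  B7:  IN={c*d}  OUT={c*d}

Merge at B5: IN[B5] = OUT[B4] = {c*d}
Applying B5's transfer function to that IN value gives OUT[B5] (row B5 above).

Answer: {c*d}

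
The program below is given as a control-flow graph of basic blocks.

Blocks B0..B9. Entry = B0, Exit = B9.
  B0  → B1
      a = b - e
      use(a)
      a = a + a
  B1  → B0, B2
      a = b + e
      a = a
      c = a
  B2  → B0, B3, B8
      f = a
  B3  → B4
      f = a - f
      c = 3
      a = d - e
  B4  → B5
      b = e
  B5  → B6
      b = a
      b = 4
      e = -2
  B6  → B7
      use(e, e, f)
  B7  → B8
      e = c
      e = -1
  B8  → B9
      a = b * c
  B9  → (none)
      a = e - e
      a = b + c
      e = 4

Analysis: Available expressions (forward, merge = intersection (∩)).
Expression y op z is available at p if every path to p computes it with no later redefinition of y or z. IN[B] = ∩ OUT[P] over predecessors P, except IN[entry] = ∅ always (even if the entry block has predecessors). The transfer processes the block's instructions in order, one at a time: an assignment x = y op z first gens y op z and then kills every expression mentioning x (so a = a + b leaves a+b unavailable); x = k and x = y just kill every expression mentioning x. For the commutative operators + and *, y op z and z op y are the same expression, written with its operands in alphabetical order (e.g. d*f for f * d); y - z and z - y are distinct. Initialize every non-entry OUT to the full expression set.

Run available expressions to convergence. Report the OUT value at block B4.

Converged values:
  B0:  IN={}  OUT={b-e}
  B1:  IN={b-e}  OUT={b+e, b-e}
  B2:  IN={b+e, b-e}  OUT={b+e, b-e}
  B3:  IN={b+e, b-e}  OUT={b+e, b-e, d-e}
  B4:  IN={b+e, b-e, d-e}  OUT={d-e}
  B5:  IN={d-e}  OUT={}
  B6:  IN={}  OUT={}
  B7:  IN={}  OUT={}
  B8:  IN={}  OUT={b*c}
  B9:  IN={b*c}  OUT={b*c, b+c}

Merge at B4: IN[B4] = OUT[B3] = {b+e, b-e, d-e}
Applying B4's transfer function to that IN value gives OUT[B4] (row B4 above).

Answer: {d-e}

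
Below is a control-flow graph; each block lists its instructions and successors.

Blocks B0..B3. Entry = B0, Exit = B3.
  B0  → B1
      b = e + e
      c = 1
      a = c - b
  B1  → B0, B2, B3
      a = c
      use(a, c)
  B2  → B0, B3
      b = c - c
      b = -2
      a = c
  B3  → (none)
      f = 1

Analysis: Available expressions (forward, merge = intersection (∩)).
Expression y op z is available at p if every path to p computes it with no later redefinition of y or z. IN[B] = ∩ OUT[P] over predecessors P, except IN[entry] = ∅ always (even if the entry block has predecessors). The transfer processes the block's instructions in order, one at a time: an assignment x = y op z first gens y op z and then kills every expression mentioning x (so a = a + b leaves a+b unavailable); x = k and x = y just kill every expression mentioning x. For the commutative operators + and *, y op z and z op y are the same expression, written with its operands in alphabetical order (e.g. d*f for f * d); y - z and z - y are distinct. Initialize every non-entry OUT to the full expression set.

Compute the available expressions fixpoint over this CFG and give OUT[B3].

Answer: {e+e}

Trace:
Converged values:
  B0: | IN={} | OUT={c-b, e+e}
  B1: | IN={c-b, e+e} | OUT={c-b, e+e}
  B2: | IN={c-b, e+e} | OUT={c-c, e+e}
  B3: | IN={e+e} | OUT={e+e}

Merge at B3: IN[B3] = OUT[B1] ∩ OUT[B2] = {e+e}
Applying B3's transfer function to that IN value gives OUT[B3] (row B3 above).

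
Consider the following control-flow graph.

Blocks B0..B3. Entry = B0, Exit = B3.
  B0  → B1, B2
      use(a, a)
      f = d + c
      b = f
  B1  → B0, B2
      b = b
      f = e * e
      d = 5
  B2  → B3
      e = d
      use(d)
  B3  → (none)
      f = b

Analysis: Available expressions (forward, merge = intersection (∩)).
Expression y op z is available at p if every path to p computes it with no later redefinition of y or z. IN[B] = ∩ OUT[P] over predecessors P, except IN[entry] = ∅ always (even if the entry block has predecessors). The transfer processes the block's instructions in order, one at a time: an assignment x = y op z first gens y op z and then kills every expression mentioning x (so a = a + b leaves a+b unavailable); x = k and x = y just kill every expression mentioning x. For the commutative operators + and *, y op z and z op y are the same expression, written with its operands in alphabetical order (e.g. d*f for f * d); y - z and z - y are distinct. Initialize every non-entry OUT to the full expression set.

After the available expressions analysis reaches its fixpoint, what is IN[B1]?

Answer: {c+d}

Working:
Per-block solution:
  B0:  IN={}  OUT={c+d}
  B1:  IN={c+d}  OUT={e*e}
  B2:  IN={}  OUT={}
  B3:  IN={}  OUT={}

Merge at B1: IN[B1] = OUT[B0] = {c+d}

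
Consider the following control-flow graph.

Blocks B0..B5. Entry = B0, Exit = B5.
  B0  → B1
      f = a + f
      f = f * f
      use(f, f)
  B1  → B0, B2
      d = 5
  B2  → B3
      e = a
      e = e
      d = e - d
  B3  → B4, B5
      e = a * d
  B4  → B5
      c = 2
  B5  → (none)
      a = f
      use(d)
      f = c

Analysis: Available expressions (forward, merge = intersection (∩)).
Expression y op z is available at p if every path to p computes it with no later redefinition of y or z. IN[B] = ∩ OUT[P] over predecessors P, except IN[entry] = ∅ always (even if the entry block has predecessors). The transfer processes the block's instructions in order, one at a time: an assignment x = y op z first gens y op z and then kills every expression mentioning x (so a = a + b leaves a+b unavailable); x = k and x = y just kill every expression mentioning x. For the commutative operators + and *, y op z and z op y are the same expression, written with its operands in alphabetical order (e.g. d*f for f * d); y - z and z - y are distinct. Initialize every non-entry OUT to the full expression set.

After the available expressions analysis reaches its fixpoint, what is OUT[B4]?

Per-block solution:
  B0: | IN={} | OUT={}
  B1: | IN={} | OUT={}
  B2: | IN={} | OUT={}
  B3: | IN={} | OUT={a*d}
  B4: | IN={a*d} | OUT={a*d}
  B5: | IN={a*d} | OUT={}

Merge at B4: IN[B4] = OUT[B3] = {a*d}
Applying B4's transfer function to that IN value gives OUT[B4] (row B4 above).

Answer: {a*d}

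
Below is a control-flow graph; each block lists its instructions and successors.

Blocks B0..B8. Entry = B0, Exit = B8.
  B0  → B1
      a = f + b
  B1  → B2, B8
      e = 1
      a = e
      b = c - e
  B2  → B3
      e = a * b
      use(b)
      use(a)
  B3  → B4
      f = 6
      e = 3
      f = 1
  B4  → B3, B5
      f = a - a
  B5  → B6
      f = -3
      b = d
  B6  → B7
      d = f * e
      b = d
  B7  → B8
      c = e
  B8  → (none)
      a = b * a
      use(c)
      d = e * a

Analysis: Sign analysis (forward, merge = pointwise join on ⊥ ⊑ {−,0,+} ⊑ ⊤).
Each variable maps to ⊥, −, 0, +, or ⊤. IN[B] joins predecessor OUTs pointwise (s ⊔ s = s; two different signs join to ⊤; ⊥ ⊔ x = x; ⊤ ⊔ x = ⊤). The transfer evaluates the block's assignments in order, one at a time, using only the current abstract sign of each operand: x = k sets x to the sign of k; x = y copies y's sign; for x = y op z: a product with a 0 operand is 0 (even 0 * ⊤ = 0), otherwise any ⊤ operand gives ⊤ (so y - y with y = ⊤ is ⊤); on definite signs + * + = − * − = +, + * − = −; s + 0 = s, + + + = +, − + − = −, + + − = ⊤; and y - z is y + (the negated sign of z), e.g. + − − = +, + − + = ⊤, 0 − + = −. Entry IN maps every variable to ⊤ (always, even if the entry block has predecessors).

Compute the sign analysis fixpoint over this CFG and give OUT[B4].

Answer: {a: +, b: ⊤, c: ⊤, d: ⊤, e: +, f: ⊤}

Trace:
Converged values:
  B0:   IN=(all ⊤)   OUT=(all ⊤)
  B1:   IN=(all ⊤)   OUT={a:+, e:+; rest ⊤}
  B2:   IN={a:+, e:+; rest ⊤}   OUT={a:+; rest ⊤}
  B3:   IN={a:+; rest ⊤}   OUT={a:+, e:+, f:+; rest ⊤}
  B4:   IN={a:+, e:+, f:+; rest ⊤}   OUT={a:+, e:+; rest ⊤}
  B5:   IN={a:+, e:+; rest ⊤}   OUT={a:+, e:+, f:-; rest ⊤}
  B6:   IN={a:+, e:+, f:-; rest ⊤}   OUT={a:+, b:-, d:-, e:+, f:-; rest ⊤}
  B7:   IN={a:+, b:-, d:-, e:+, f:-; rest ⊤}   OUT={a:+, b:-, c:+, d:-, e:+, f:-; rest ⊤}
  B8:   IN={a:+, e:+; rest ⊤}   OUT={e:+; rest ⊤}

Merge at B4: IN[B4] = OUT[B3] = {a: +, b: ⊤, c: ⊤, d: ⊤, e: +, f: +}
Applying B4's transfer function to that IN value gives OUT[B4] (row B4 above).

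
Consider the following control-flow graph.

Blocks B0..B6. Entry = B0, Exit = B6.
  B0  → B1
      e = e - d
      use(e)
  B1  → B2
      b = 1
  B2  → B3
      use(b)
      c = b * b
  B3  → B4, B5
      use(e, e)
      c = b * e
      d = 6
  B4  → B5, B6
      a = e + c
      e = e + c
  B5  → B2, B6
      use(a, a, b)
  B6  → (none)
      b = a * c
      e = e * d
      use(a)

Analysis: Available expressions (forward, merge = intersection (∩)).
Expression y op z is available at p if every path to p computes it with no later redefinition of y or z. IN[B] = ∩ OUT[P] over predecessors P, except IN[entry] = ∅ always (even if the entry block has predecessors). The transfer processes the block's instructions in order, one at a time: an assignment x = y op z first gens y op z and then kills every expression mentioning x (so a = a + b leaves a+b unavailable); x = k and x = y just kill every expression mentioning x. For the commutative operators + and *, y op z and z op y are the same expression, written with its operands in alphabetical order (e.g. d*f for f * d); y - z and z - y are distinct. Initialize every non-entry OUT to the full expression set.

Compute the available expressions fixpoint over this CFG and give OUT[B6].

Answer: {a*c}

Working:
Per-block solution:
  B0:   IN={}   OUT={}
  B1:   IN={}   OUT={}
  B2:   IN={}   OUT={b*b}
  B3:   IN={b*b}   OUT={b*b, b*e}
  B4:   IN={b*b, b*e}   OUT={b*b}
  B5:   IN={b*b}   OUT={b*b}
  B6:   IN={b*b}   OUT={a*c}

Merge at B6: IN[B6] = OUT[B4] ∩ OUT[B5] = {b*b}
Applying B6's transfer function to that IN value gives OUT[B6] (row B6 above).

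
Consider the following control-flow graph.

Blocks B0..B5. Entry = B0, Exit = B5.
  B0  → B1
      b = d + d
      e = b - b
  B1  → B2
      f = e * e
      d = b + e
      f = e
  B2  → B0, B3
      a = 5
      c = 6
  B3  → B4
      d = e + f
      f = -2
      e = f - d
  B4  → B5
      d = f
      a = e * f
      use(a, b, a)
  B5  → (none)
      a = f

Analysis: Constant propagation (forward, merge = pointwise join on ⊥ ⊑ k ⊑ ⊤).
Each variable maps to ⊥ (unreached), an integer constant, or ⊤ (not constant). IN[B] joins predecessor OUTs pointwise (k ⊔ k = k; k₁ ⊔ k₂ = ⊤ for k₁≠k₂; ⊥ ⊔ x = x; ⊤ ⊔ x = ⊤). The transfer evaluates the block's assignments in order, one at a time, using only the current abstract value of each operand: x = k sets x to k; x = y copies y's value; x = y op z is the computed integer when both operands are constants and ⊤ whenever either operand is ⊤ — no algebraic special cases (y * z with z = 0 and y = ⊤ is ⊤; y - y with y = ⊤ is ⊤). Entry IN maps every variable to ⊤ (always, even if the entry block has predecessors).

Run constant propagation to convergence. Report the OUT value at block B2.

Fixpoint table:
  B0:   IN=(all ⊤)   OUT=(all ⊤)
  B1:   IN=(all ⊤)   OUT=(all ⊤)
  B2:   IN=(all ⊤)   OUT={a:5, c:6; rest ⊤}
  B3:   IN={a:5, c:6; rest ⊤}   OUT={a:5, c:6, f:-2; rest ⊤}
  B4:   IN={a:5, c:6, f:-2; rest ⊤}   OUT={c:6, d:-2, f:-2; rest ⊤}
  B5:   IN={c:6, d:-2, f:-2; rest ⊤}   OUT={a:-2, c:6, d:-2, f:-2; rest ⊤}

Merge at B2: IN[B2] = OUT[B1] = {a: ⊤, b: ⊤, c: ⊤, d: ⊤, e: ⊤, f: ⊤}
Applying B2's transfer function to that IN value gives OUT[B2] (row B2 above).

Answer: {a: 5, b: ⊤, c: 6, d: ⊤, e: ⊤, f: ⊤}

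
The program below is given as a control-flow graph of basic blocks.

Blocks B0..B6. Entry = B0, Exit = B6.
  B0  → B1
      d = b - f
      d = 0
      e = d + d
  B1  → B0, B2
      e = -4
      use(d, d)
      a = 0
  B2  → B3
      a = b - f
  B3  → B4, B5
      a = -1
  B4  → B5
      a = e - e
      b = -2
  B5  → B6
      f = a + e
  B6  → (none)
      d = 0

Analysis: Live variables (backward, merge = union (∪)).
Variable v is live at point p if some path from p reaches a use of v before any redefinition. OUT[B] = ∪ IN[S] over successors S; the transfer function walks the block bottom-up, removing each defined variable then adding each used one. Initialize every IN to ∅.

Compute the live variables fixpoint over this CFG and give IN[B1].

Converged values:
  B0: | IN={b, f} | OUT={b, d, f}
  B1: | IN={b, d, f} | OUT={b, e, f}
  B2: | IN={b, e, f} | OUT={e}
  B3: | IN={e} | OUT={a, e}
  B4: | IN={e} | OUT={a, e}
  B5: | IN={a, e} | OUT={}
  B6: | IN={} | OUT={}

Merge at B1: OUT[B1] = IN[B0] ⊔ IN[B2] = {b, e, f}
Applying B1's transfer function to that OUT value gives IN[B1] (row B1 above).

Answer: {b, d, f}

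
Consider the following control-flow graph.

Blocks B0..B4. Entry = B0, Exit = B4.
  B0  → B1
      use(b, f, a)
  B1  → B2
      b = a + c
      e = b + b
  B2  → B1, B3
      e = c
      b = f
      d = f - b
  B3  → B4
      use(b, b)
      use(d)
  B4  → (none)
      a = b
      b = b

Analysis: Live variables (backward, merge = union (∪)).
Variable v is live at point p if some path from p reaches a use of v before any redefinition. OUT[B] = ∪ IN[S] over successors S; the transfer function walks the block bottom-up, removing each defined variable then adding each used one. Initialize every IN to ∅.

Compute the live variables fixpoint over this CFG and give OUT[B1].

Fixpoint table:
  B0: | IN={a, b, c, f} | OUT={a, c, f}
  B1: | IN={a, c, f} | OUT={a, c, f}
  B2: | IN={a, c, f} | OUT={a, b, c, d, f}
  B3: | IN={b, d} | OUT={b}
  B4: | IN={b} | OUT={}

Merge at B1: OUT[B1] = IN[B2] = {a, c, f}

Answer: {a, c, f}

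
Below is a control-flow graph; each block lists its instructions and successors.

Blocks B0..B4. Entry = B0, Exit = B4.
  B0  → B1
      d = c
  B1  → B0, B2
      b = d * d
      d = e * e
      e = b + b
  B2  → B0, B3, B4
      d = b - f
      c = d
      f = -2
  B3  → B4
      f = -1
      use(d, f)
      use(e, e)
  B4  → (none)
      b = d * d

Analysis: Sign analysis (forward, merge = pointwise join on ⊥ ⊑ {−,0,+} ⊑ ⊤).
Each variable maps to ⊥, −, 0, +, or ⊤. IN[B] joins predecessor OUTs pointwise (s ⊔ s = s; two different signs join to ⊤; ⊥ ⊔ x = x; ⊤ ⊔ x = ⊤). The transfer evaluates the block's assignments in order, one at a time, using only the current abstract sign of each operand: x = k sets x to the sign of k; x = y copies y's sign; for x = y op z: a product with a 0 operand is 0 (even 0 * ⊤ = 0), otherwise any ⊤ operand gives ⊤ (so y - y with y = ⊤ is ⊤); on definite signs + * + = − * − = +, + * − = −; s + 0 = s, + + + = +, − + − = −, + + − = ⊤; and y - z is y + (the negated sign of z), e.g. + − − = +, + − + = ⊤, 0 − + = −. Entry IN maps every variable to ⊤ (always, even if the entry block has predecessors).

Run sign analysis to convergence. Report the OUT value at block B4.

Converged values:
  B0:  IN=(all ⊤)  OUT=(all ⊤)
  B1:  IN=(all ⊤)  OUT=(all ⊤)
  B2:  IN=(all ⊤)  OUT={f:-; rest ⊤}
  B3:  IN={f:-; rest ⊤}  OUT={f:-; rest ⊤}
  B4:  IN={f:-; rest ⊤}  OUT={f:-; rest ⊤}

Merge at B4: IN[B4] = OUT[B2] ⊔ OUT[B3] = {a: ⊤, b: ⊤, c: ⊤, d: ⊤, e: ⊤, f: -}
Applying B4's transfer function to that IN value gives OUT[B4] (row B4 above).

Answer: {a: ⊤, b: ⊤, c: ⊤, d: ⊤, e: ⊤, f: -}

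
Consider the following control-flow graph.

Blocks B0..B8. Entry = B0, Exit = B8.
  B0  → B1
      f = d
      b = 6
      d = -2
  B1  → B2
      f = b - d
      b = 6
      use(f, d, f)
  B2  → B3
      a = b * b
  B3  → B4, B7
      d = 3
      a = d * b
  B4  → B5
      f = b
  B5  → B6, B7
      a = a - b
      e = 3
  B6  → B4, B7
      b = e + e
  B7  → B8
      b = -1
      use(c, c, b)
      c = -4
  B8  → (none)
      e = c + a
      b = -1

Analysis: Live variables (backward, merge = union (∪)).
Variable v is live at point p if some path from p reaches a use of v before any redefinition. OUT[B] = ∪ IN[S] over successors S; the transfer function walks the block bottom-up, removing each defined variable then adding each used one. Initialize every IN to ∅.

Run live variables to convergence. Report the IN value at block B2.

Answer: {b, c}

Trace:
Per-block solution:
  B0:   IN={c, d}   OUT={b, c, d}
  B1:   IN={b, c, d}   OUT={b, c}
  B2:   IN={b, c}   OUT={b, c}
  B3:   IN={b, c}   OUT={a, b, c}
  B4:   IN={a, b, c}   OUT={a, b, c}
  B5:   IN={a, b, c}   OUT={a, c, e}
  B6:   IN={a, c, e}   OUT={a, b, c}
  B7:   IN={a, c}   OUT={a, c}
  B8:   IN={a, c}   OUT={}

Merge at B2: OUT[B2] = IN[B3] = {b, c}
Applying B2's transfer function to that OUT value gives IN[B2] (row B2 above).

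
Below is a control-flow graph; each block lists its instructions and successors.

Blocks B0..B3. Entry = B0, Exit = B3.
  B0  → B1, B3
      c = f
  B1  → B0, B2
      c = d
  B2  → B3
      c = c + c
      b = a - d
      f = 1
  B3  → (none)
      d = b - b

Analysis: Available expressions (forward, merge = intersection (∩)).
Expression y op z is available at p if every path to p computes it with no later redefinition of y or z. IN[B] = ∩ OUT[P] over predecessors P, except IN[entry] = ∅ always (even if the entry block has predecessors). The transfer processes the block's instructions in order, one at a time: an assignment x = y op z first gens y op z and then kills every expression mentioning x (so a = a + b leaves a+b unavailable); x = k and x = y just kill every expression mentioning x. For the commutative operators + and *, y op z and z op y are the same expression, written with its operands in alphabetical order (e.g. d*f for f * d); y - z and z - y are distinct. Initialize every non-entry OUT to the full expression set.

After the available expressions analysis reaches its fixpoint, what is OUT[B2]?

Fixpoint table:
  B0: | IN={} | OUT={}
  B1: | IN={} | OUT={}
  B2: | IN={} | OUT={a-d}
  B3: | IN={} | OUT={b-b}

Merge at B2: IN[B2] = OUT[B1] = {}
Applying B2's transfer function to that IN value gives OUT[B2] (row B2 above).

Answer: {a-d}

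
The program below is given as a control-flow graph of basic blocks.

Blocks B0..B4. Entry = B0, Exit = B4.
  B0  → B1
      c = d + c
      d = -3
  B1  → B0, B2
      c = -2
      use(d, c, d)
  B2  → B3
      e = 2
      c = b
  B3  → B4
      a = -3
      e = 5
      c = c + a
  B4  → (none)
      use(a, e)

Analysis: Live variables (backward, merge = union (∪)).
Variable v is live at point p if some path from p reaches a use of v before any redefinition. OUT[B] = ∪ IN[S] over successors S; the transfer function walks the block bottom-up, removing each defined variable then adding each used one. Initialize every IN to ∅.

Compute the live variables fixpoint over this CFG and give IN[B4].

Answer: {a, e}

Working:
Per-block solution:
  B0:  IN={b, c, d}  OUT={b, d}
  B1:  IN={b, d}  OUT={b, c, d}
  B2:  IN={b}  OUT={c}
  B3:  IN={c}  OUT={a, e}
  B4:  IN={a, e}  OUT={}

B4 is the boundary node: OUT[B4] = {}
Applying B4's transfer function to that OUT value gives IN[B4] (row B4 above).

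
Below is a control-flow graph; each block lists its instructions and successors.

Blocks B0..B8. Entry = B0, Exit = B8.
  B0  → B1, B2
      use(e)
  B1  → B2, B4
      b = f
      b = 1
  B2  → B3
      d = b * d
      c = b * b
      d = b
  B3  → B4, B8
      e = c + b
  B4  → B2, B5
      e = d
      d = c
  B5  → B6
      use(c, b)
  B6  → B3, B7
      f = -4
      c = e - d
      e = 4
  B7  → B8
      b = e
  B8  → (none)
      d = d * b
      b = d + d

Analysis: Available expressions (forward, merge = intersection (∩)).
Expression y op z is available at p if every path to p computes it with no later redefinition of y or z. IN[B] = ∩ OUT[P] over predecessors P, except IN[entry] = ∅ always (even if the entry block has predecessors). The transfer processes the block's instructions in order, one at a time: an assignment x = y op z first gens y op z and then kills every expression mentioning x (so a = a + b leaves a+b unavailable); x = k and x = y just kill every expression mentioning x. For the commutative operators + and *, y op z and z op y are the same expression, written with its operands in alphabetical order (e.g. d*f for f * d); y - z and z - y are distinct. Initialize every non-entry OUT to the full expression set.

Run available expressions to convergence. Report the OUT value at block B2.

Per-block solution:
  B0:  IN={}  OUT={}
  B1:  IN={}  OUT={}
  B2:  IN={}  OUT={b*b}
  B3:  IN={}  OUT={b+c}
  B4:  IN={}  OUT={}
  B5:  IN={}  OUT={}
  B6:  IN={}  OUT={}
  B7:  IN={}  OUT={}
  B8:  IN={}  OUT={d+d}

Merge at B2: IN[B2] = OUT[B0] ∩ OUT[B1] ∩ OUT[B4] = {}
Applying B2's transfer function to that IN value gives OUT[B2] (row B2 above).

Answer: {b*b}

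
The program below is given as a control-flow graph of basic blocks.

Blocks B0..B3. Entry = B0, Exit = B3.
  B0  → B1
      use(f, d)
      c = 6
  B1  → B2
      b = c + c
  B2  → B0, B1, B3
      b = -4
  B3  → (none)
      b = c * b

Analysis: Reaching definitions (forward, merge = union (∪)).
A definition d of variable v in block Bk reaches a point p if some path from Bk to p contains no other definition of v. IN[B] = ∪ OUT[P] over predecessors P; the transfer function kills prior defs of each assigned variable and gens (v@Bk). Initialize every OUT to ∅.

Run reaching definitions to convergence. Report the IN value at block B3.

Answer: {b@B2, c@B0}

Trace:
Per-block solution:
  B0: | IN={b@B2, c@B0} | OUT={b@B2, c@B0}
  B1: | IN={b@B2, c@B0} | OUT={b@B1, c@B0}
  B2: | IN={b@B1, c@B0} | OUT={b@B2, c@B0}
  B3: | IN={b@B2, c@B0} | OUT={b@B3, c@B0}

Merge at B3: IN[B3] = OUT[B2] = {b@B2, c@B0}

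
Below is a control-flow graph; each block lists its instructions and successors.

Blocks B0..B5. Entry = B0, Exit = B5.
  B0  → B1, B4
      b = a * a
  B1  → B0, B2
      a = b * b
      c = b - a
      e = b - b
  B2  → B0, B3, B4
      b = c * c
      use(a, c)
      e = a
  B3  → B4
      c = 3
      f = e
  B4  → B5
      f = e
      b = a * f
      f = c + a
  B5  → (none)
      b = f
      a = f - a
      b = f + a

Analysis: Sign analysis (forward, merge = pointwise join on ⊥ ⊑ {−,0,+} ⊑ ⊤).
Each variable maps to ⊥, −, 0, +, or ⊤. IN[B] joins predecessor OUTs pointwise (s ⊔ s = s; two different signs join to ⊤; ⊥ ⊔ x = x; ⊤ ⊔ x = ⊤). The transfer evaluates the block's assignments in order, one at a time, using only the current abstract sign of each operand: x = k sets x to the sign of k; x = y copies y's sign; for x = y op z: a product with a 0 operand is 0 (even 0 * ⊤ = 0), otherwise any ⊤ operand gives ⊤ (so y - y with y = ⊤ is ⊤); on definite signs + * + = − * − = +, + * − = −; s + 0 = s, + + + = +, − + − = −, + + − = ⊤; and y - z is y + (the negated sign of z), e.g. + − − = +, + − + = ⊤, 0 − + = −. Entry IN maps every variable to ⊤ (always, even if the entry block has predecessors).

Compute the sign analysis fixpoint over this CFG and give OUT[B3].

Converged values:
  B0:   IN=(all ⊤)   OUT=(all ⊤)
  B1:   IN=(all ⊤)   OUT=(all ⊤)
  B2:   IN=(all ⊤)   OUT=(all ⊤)
  B3:   IN=(all ⊤)   OUT={c:+; rest ⊤}
  B4:   IN=(all ⊤)   OUT=(all ⊤)
  B5:   IN=(all ⊤)   OUT=(all ⊤)

Merge at B3: IN[B3] = OUT[B2] = {a: ⊤, b: ⊤, c: ⊤, d: ⊤, e: ⊤, f: ⊤}
Applying B3's transfer function to that IN value gives OUT[B3] (row B3 above).

Answer: {a: ⊤, b: ⊤, c: +, d: ⊤, e: ⊤, f: ⊤}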